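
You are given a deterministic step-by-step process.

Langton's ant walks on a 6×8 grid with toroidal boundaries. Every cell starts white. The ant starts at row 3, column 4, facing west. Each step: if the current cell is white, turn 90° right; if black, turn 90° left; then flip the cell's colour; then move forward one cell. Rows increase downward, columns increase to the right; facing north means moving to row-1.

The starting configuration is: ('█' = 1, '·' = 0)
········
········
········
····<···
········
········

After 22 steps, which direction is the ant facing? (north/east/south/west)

west

t=0: ········
········
········
····<···
········
········
t=1: ········
········
····^···
····█···
········
········
t=2: ········
········
····█>··
····█···
········
········
t=3: ········
········
····██··
····█v··
········
········
t=4: ········
········
····██··
····<█··
········
········
t=5: ········
········
····██··
·····█··
····v···
········
t=6: ········
········
····██··
·····█··
···<█···
········
t=7: ········
········
····██··
···^·█··
···██···
········
t=8: ········
········
····██··
···█>█··
···██···
········
t=9: ········
········
····██··
···███··
···█v···
········
t=10: ········
········
····██··
···███··
···█·>··
········
t=11: ········
········
····██··
···███··
···█·█··
·····v··
t=12: ········
········
····██··
···███··
···█·█··
····<█··
t=13: ········
········
····██··
···███··
···█^█··
····██··
t=14: ········
········
····██··
···███··
···██>··
····██··
t=15: ········
········
····██··
···██^··
···██···
····██··
t=16: ········
········
····██··
···█<···
···██···
····██··
t=17: ········
········
····██··
···█····
···█v···
····██··
t=18: ········
········
····██··
···█····
···█·>··
····██··
t=19: ········
········
····██··
···█····
···█·█··
····█v··
t=20: ········
········
····██··
···█····
···█·█··
····█·>·
t=21: ······v·
········
····██··
···█····
···█·█··
····█·█·
t=22: ·····<█·
········
····██··
···█····
···█·█··
····█·█·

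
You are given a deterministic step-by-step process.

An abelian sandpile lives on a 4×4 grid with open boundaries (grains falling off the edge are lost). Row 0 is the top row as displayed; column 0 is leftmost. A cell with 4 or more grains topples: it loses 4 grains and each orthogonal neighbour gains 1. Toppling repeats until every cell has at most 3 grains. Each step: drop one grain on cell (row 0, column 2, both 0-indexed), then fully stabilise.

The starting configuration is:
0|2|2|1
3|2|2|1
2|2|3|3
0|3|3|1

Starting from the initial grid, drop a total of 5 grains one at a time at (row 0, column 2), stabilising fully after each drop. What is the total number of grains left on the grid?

[0] 0|2|2|1
3|2|2|1
2|2|3|3
0|3|3|1
[1] 0|2|3|1
3|2|2|1
2|2|3|3
0|3|3|1
[2] 0|3|0|2
3|2|3|1
2|2|3|3
0|3|3|1
[3] 0|3|1|2
3|2|3|1
2|2|3|3
0|3|3|1
[4] 0|3|2|2
3|2|3|1
2|2|3|3
0|3|3|1
[5] 0|3|3|2
3|2|3|1
2|2|3|3
0|3|3|1

34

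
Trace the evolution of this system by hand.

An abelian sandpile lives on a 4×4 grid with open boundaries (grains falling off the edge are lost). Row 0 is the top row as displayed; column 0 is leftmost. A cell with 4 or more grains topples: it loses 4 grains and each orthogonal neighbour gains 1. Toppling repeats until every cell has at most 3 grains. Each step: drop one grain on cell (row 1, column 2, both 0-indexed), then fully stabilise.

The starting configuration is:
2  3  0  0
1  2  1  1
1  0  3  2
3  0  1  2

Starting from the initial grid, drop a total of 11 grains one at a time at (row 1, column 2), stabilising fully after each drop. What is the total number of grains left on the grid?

step 0: 2  3  0  0
1  2  1  1
1  0  3  2
3  0  1  2
step 1: 2  3  0  0
1  2  2  1
1  0  3  2
3  0  1  2
step 2: 2  3  0  0
1  2  3  1
1  0  3  2
3  0  1  2
step 3: 2  3  1  0
1  3  1  2
1  1  0  3
3  0  2  2
step 4: 2  3  1  0
1  3  2  2
1  1  0  3
3  0  2  2
step 5: 2  3  1  0
1  3  3  2
1  1  0  3
3  0  2  2
step 6: 3  0  3  0
2  1  1  3
1  2  1  3
3  0  2  2
step 7: 3  0  3  0
2  1  2  3
1  2  1  3
3  0  2  2
step 8: 3  0  3  0
2  1  3  3
1  2  1  3
3  0  2  2
step 9: 3  1  0  2
2  2  2  1
1  2  3  0
3  0  2  3
step 10: 3  1  0  2
2  2  3  1
1  2  3  0
3  0  2  3
step 11: 3  1  1  2
2  3  1  2
1  3  0  1
3  0  3  3

29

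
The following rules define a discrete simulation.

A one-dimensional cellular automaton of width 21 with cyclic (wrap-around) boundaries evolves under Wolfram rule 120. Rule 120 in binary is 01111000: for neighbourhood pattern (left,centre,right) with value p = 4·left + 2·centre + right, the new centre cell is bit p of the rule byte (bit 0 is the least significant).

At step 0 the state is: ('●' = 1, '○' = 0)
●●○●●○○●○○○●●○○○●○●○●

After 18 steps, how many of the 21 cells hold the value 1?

15

gen 0: ●●○●●○○●○○○●●○○○●○●○●
gen 1: ○●●●●●○○●○○●●●○○○●○●●
gen 2: ●●○○○●●○○●○●○●●○○○●●●
gen 3: ○●●○○●●●○○●○●●●●○○●○○
gen 4: ○●●●○●○●●○○●●○○●●○○●○
gen 5: ○●○●●○●●●●○●●●○●●●○○●
gen 6: ●○●●●●●○○●●●○●●●○●●○○
gen 7: ○●●○○○●●○●○●●●○●●●●●○
gen 8: ○●●●○○●●●○●●○●●●○○○●●
gen 9: ●●○●●○●○●●●●●●○●●○○●●
gen 10: ○●●●●●○●●○○○○●●●●●○●○
gen 11: ○●○○○●●●●●○○○●○○○●●○●
gen 12: ●○●○○●○○○●●○○○●○○●●●○
gen 13: ○●○●○○●○○●●●○○○●○●○●●
gen 14: ●○●○●○○●○●○●●○○○●○●●●
gen 15: ●●○●○●○○●○●●●●○○○●●○○
gen 16: ●●●○●○●○○●●○○●●○○●●●○
gen 17: ●○●●○●○●○●●●○●●●○●○●●
gen 18: ●●●●●○●○●●○●●●○●●○●●○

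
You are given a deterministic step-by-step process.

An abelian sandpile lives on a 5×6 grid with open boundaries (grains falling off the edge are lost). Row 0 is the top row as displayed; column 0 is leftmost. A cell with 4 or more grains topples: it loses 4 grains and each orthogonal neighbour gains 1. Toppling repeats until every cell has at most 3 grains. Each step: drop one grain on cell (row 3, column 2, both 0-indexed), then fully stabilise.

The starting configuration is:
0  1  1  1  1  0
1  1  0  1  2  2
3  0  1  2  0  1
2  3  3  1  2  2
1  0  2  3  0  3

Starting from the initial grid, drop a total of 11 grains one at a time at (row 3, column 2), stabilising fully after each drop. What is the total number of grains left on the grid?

step 0: 0  1  1  1  1  0
1  1  0  1  2  2
3  0  1  2  0  1
2  3  3  1  2  2
1  0  2  3  0  3
step 1: 0  1  1  1  1  0
1  1  0  1  2  2
3  1  2  2  0  1
3  0  1  2  2  2
1  1  3  3  0  3
step 2: 0  1  1  1  1  0
1  1  0  1  2  2
3  1  2  2  0  1
3  0  2  2  2  2
1  1  3  3  0  3
step 3: 0  1  1  1  1  0
1  1  0  1  2  2
3  1  2  2  0  1
3  0  3  2  2  2
1  1  3  3  0  3
step 4: 0  1  1  1  1  0
1  1  0  1  2  2
3  1  3  3  0  1
3  1  2  0  3  2
1  2  1  1  1  3
step 5: 0  1  1  1  1  0
1  1  0  1  2  2
3  1  3  3  0  1
3  1  3  0  3  2
1  2  1  1  1  3
step 6: 0  1  1  1  1  0
1  1  1  2  2  2
3  2  1  0  1  1
3  2  1  2  3  2
1  2  2  1  1  3
step 7: 0  1  1  1  1  0
1  1  1  2  2  2
3  2  1  0  1  1
3  2  2  2  3  2
1  2  2  1  1  3
step 8: 0  1  1  1  1  0
1  1  1  2  2  2
3  2  1  0  1  1
3  2  3  2  3  2
1  2  2  1  1  3
step 9: 0  1  1  1  1  0
1  1  1  2  2  2
3  2  2  0  1  1
3  3  0  3  3  2
1  2  3  1  1  3
step 10: 0  1  1  1  1  0
1  1  1  2  2  2
3  2  2  0  1  1
3  3  1  3  3  2
1  2  3  1  1  3
step 11: 0  1  1  1  1  0
1  1  1  2  2  2
3  2  2  0  1  1
3  3  2  3  3  2
1  2  3  1  1  3

49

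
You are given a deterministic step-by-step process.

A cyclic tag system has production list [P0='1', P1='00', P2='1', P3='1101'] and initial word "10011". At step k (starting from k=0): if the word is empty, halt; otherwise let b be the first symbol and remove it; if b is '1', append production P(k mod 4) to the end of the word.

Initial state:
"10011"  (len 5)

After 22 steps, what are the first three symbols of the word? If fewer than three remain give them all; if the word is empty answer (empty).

011

step 0: "10011"  (len 5)
step 1: "00111"  (len 5)
step 2: "0111"  (len 4)
step 3: "111"  (len 3)
step 4: "111101"  (len 6)
step 5: "111011"  (len 6)
step 6: "1101100"  (len 7)
step 7: "1011001"  (len 7)
step 8: "0110011101"  (len 10)
step 9: "110011101"  (len 9)
step 10: "1001110100"  (len 10)
step 11: "0011101001"  (len 10)
step 12: "011101001"  (len 9)
step 13: "11101001"  (len 8)
step 14: "110100100"  (len 9)
step 15: "101001001"  (len 9)
step 16: "010010011101"  (len 12)
step 17: "10010011101"  (len 11)
step 18: "001001110100"  (len 12)
step 19: "01001110100"  (len 11)
step 20: "1001110100"  (len 10)
step 21: "0011101001"  (len 10)
step 22: "011101001"  (len 9)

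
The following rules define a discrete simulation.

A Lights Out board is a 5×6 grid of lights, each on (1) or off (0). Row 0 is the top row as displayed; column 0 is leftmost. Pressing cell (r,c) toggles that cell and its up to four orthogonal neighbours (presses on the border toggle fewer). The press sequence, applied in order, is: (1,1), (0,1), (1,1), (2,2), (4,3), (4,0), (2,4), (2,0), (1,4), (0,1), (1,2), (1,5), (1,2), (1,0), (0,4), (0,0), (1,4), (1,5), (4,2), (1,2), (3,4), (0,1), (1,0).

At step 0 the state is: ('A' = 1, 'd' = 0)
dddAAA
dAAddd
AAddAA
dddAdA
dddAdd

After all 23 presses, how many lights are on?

8

k=0  dddAAA
dAAddd
AAddAA
dddAdA
dddAdd
k=1  dAdAAA
Addddd
AdddAA
dddAdA
dddAdd
k=2  AdAAAA
AAdddd
AdddAA
dddAdA
dddAdd
k=3  AAAAAA
ddAddd
AAddAA
dddAdA
dddAdd
k=4  AAAAAA
dddddd
AdAAAA
ddAAdA
dddAdd
k=5  AAAAAA
dddddd
AdAAAA
ddAddA
ddAdAd
k=6  AAAAAA
dddddd
AdAAAA
AdAddA
AAAdAd
k=7  AAAAAA
ddddAd
AdAddd
AdAdAA
AAAdAd
k=8  AAAAAA
AdddAd
dAAddd
ddAdAA
AAAdAd
k=9  AAAAdA
AddAdA
dAAdAd
ddAdAA
AAAdAd
k=10  dddAdA
AAdAdA
dAAdAd
ddAdAA
AAAdAd
k=11  ddAAdA
AdAddA
dAddAd
ddAdAA
AAAdAd
k=12  ddAAdd
AdAdAd
dAddAA
ddAdAA
AAAdAd
k=13  dddAdd
AAdAAd
dAAdAA
ddAdAA
AAAdAd
k=14  AddAdd
dddAAd
AAAdAA
ddAdAA
AAAdAd
k=15  AdddAA
dddAdd
AAAdAA
ddAdAA
AAAdAd
k=16  dAddAA
AddAdd
AAAdAA
ddAdAA
AAAdAd
k=17  dAdddA
AdddAA
AAAddA
ddAdAA
AAAdAd
k=18  dAdddd
Addddd
AAAddd
ddAdAA
AAAdAd
k=19  dAdddd
Addddd
AAAddd
ddddAA
AddAAd
k=20  dAAddd
AAAAdd
AAdddd
ddddAA
AddAAd
k=21  dAAddd
AAAAdd
AAddAd
dddAdd
AddAdd
k=22  Addddd
AdAAdd
AAddAd
dddAdd
AddAdd
k=23  dddddd
dAAAdd
dAddAd
dddAdd
AddAdd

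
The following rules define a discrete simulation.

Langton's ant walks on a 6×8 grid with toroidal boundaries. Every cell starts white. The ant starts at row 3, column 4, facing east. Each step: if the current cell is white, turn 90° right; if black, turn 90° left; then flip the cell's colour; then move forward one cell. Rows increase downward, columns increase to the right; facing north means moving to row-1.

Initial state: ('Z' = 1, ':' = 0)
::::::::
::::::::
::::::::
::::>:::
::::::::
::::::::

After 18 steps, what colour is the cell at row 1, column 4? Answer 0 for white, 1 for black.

1

k=0  ::::::::
::::::::
::::::::
::::>:::
::::::::
::::::::
k=1  ::::::::
::::::::
::::::::
::::Z:::
::::v:::
::::::::
k=2  ::::::::
::::::::
::::::::
::::Z:::
:::<Z:::
::::::::
k=3  ::::::::
::::::::
::::::::
:::^Z:::
:::ZZ:::
::::::::
k=4  ::::::::
::::::::
::::::::
:::Z>:::
:::ZZ:::
::::::::
k=5  ::::::::
::::::::
::::^:::
:::Z::::
:::ZZ:::
::::::::
k=6  ::::::::
::::::::
::::Z>::
:::Z::::
:::ZZ:::
::::::::
k=7  ::::::::
::::::::
::::ZZ::
:::Z:v::
:::ZZ:::
::::::::
k=8  ::::::::
::::::::
::::ZZ::
:::Z<Z::
:::ZZ:::
::::::::
k=9  ::::::::
::::::::
::::^Z::
:::ZZZ::
:::ZZ:::
::::::::
k=10  ::::::::
::::::::
:::<:Z::
:::ZZZ::
:::ZZ:::
::::::::
k=11  ::::::::
:::^::::
:::Z:Z::
:::ZZZ::
:::ZZ:::
::::::::
k=12  ::::::::
:::Z>:::
:::Z:Z::
:::ZZZ::
:::ZZ:::
::::::::
k=13  ::::::::
:::ZZ:::
:::ZvZ::
:::ZZZ::
:::ZZ:::
::::::::
k=14  ::::::::
:::ZZ:::
:::<ZZ::
:::ZZZ::
:::ZZ:::
::::::::
k=15  ::::::::
:::ZZ:::
::::ZZ::
:::vZZ::
:::ZZ:::
::::::::
k=16  ::::::::
:::ZZ:::
::::ZZ::
::::>Z::
:::ZZ:::
::::::::
k=17  ::::::::
:::ZZ:::
::::^Z::
:::::Z::
:::ZZ:::
::::::::
k=18  ::::::::
:::ZZ:::
:::<:Z::
:::::Z::
:::ZZ:::
::::::::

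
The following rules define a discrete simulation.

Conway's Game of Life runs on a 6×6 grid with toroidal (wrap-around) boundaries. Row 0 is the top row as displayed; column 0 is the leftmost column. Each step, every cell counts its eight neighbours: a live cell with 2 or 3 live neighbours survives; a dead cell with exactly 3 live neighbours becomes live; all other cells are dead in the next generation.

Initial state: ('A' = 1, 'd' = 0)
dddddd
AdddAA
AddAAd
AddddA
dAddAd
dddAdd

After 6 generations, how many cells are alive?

12

gen 0: dddddd
AdddAA
AddAAd
AddddA
dAddAd
dddAdd
gen 1: ddddAA
AddAAd
dAdAdd
AAdAdd
AdddAA
dddddd
gen 2: dddAAA
AdAAdd
dAdAdA
dAdAdd
AAddAA
Addddd
gen 3: AAAAAA
AAdddd
dAdAdd
dAdAdd
dAAdAA
dAdAdd
gen 4: dddAAA
dddddd
dAdddd
dAdAdd
dAddAd
dddddd
gen 5: ddddAd
ddddAd
ddAddd
AAdddd
ddAddd
dddAdA
gen 6: dddAAA
dddAdd
dAdddd
dAAddd
AAAddd
dddAAd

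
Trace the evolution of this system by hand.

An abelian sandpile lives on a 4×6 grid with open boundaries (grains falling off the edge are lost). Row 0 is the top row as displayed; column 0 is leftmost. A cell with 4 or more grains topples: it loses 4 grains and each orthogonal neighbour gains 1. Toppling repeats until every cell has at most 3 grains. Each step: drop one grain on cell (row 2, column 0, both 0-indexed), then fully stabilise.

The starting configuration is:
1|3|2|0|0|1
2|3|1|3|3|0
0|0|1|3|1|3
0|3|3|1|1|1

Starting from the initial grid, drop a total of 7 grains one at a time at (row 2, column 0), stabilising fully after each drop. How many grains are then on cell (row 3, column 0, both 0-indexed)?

1

0) 1|3|2|0|0|1
2|3|1|3|3|0
0|0|1|3|1|3
0|3|3|1|1|1
1) 1|3|2|0|0|1
2|3|1|3|3|0
1|0|1|3|1|3
0|3|3|1|1|1
2) 1|3|2|0|0|1
2|3|1|3|3|0
2|0|1|3|1|3
0|3|3|1|1|1
3) 1|3|2|0|0|1
2|3|1|3|3|0
3|0|1|3|1|3
0|3|3|1|1|1
4) 1|3|2|0|0|1
3|3|1|3|3|0
0|1|1|3|1|3
1|3|3|1|1|1
5) 1|3|2|0|0|1
3|3|1|3|3|0
1|1|1|3|1|3
1|3|3|1|1|1
6) 1|3|2|0|0|1
3|3|1|3|3|0
2|1|1|3|1|3
1|3|3|1|1|1
7) 1|3|2|0|0|1
3|3|1|3|3|0
3|1|1|3|1|3
1|3|3|1|1|1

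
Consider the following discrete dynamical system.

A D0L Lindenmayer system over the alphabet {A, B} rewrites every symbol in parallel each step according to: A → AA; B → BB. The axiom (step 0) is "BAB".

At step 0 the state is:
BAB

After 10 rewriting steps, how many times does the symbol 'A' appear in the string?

1024

step 0: BAB
step 1: BBAABB
step 2: BBBBAAAABBBB
step 3: BBBBBBBBAAAAAAAABBBBBBBB
step 4: BBBBBBBBBBBBBBBBAAAAAAAAAAAAAAAABBBBBBBBBBBBBBBB
step 5: BBBBBBBBBBBBBBBBBBBBBBBBBBBBBBBBAAAAAAAAAAAAAAAAAAAAAAAAAAAAAAAABBBBBBBBBBBBBBBBBBBBBBBBBBBBBBBB
step 6: BBBBBBBBBBBBBBBBBBBBBBBBBBBBBBBBBBBBBBBBBBBBBBBBBBBBBBBBBB…BBBBBBBBBBBBBBBBBBBBBBBBBBBBBBBBBBBBBBBBBBBBBBBBBBBBBBBBBB  (len 192)
step 7: BBBBBBBBBBBBBBBBBBBBBBBBBBBBBBBBBBBBBBBBBBBBBBBBBBBBBBBBBB…BBBBBBBBBBBBBBBBBBBBBBBBBBBBBBBBBBBBBBBBBBBBBBBBBBBBBBBBBB  (len 384)
step 8: BBBBBBBBBBBBBBBBBBBBBBBBBBBBBBBBBBBBBBBBBBBBBBBBBBBBBBBBBB…BBBBBBBBBBBBBBBBBBBBBBBBBBBBBBBBBBBBBBBBBBBBBBBBBBBBBBBBBB  (len 768)
step 9: BBBBBBBBBBBBBBBBBBBBBBBBBBBBBBBBBBBBBBBBBBBBBBBBBBBBBBBBBB…BBBBBBBBBBBBBBBBBBBBBBBBBBBBBBBBBBBBBBBBBBBBBBBBBBBBBBBBBB  (len 1536)
step 10: BBBBBBBBBBBBBBBBBBBBBBBBBBBBBBBBBBBBBBBBBBBBBBBBBBBBBBBBBB…BBBBBBBBBBBBBBBBBBBBBBBBBBBBBBBBBBBBBBBBBBBBBBBBBBBBBBBBBB  (len 3072)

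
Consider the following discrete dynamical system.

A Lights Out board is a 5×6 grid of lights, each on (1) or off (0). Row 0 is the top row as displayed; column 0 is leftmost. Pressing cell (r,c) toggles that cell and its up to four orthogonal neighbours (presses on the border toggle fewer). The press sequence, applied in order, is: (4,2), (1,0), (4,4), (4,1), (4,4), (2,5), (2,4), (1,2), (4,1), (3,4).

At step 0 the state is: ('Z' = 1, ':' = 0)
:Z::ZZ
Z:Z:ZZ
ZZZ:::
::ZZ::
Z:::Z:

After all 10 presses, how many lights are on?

[0] :Z::ZZ
Z:Z:ZZ
ZZZ:::
::ZZ::
Z:::Z:
[1] :Z::ZZ
Z:Z:ZZ
ZZZ:::
:::Z::
ZZZZZ:
[2] ZZ::ZZ
:ZZ:ZZ
:ZZ:::
:::Z::
ZZZZZ:
[3] ZZ::ZZ
:ZZ:ZZ
:ZZ:::
:::ZZ:
ZZZ::Z
[4] ZZ::ZZ
:ZZ:ZZ
:ZZ:::
:Z:ZZ:
:::::Z
[5] ZZ::ZZ
:ZZ:ZZ
:ZZ:::
:Z:Z::
:::ZZ:
[6] ZZ::ZZ
:ZZ:Z:
:ZZ:ZZ
:Z:Z:Z
:::ZZ:
[7] ZZ::ZZ
:ZZ:::
:ZZZ::
:Z:ZZZ
:::ZZ:
[8] ZZZ:ZZ
:::Z::
:Z:Z::
:Z:ZZZ
:::ZZ:
[9] ZZZ:ZZ
:::Z::
:Z:Z::
:::ZZZ
ZZZZZ:
[10] ZZZ:ZZ
:::Z::
:Z:ZZ:
::::::
ZZZZ::

13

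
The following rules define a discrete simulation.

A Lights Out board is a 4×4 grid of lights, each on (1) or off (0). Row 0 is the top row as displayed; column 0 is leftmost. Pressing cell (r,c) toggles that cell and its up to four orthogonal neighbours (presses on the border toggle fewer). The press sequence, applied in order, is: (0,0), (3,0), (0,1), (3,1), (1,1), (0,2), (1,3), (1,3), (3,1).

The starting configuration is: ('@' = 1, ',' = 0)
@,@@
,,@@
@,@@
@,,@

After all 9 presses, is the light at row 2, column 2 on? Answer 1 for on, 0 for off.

1

0) @,@@
,,@@
@,@@
@,,@
1) ,@@@
@,@@
@,@@
@,,@
2) ,@@@
@,@@
,,@@
,@,@
3) @,,@
@@@@
,,@@
,@,@
4) @,,@
@@@@
,@@@
@,@@
5) @@,@
,,,@
,,@@
@,@@
6) @,@,
,,@@
,,@@
@,@@
7) @,@@
,,,,
,,@,
@,@@
8) @,@,
,,@@
,,@@
@,@@
9) @,@,
,,@@
,@@@
,@,@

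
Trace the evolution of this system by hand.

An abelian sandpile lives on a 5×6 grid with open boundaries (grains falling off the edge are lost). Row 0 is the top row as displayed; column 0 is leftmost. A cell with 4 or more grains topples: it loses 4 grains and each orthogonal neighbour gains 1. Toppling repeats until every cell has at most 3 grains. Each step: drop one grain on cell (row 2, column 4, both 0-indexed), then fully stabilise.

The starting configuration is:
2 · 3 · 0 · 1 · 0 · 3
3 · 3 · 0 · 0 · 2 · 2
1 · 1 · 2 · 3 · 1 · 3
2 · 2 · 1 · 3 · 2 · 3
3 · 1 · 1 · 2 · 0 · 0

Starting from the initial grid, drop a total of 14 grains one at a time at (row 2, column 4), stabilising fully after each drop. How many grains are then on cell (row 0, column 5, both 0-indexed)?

[0] 2 · 3 · 0 · 1 · 0 · 3
3 · 3 · 0 · 0 · 2 · 2
1 · 1 · 2 · 3 · 1 · 3
2 · 2 · 1 · 3 · 2 · 3
3 · 1 · 1 · 2 · 0 · 0
[1] 2 · 3 · 0 · 1 · 0 · 3
3 · 3 · 0 · 0 · 2 · 2
1 · 1 · 2 · 3 · 2 · 3
2 · 2 · 1 · 3 · 2 · 3
3 · 1 · 1 · 2 · 0 · 0
[2] 2 · 3 · 0 · 1 · 0 · 3
3 · 3 · 0 · 0 · 2 · 2
1 · 1 · 2 · 3 · 3 · 3
2 · 2 · 1 · 3 · 2 · 3
3 · 1 · 1 · 2 · 0 · 0
[3] 2 · 3 · 0 · 1 · 0 · 3
3 · 3 · 0 · 1 · 3 · 3
1 · 1 · 3 · 1 · 3 · 1
2 · 2 · 2 · 1 · 1 · 1
3 · 1 · 1 · 3 · 1 · 1
[4] 2 · 3 · 0 · 1 · 2 · 0
3 · 3 · 0 · 2 · 1 · 1
1 · 1 · 3 · 2 · 1 · 3
2 · 2 · 2 · 1 · 2 · 1
3 · 1 · 1 · 3 · 1 · 1
[5] 2 · 3 · 0 · 1 · 2 · 0
3 · 3 · 0 · 2 · 1 · 1
1 · 1 · 3 · 2 · 2 · 3
2 · 2 · 2 · 1 · 2 · 1
3 · 1 · 1 · 3 · 1 · 1
[6] 2 · 3 · 0 · 1 · 2 · 0
3 · 3 · 0 · 2 · 1 · 1
1 · 1 · 3 · 2 · 3 · 3
2 · 2 · 2 · 1 · 2 · 1
3 · 1 · 1 · 3 · 1 · 1
[7] 2 · 3 · 0 · 1 · 2 · 0
3 · 3 · 0 · 2 · 2 · 2
1 · 1 · 3 · 3 · 1 · 0
2 · 2 · 2 · 1 · 3 · 2
3 · 1 · 1 · 3 · 1 · 1
[8] 2 · 3 · 0 · 1 · 2 · 0
3 · 3 · 0 · 2 · 2 · 2
1 · 1 · 3 · 3 · 2 · 0
2 · 2 · 2 · 1 · 3 · 2
3 · 1 · 1 · 3 · 1 · 1
[9] 2 · 3 · 0 · 1 · 2 · 0
3 · 3 · 0 · 2 · 2 · 2
1 · 1 · 3 · 3 · 3 · 0
2 · 2 · 2 · 1 · 3 · 2
3 · 1 · 1 · 3 · 1 · 1
[10] 2 · 3 · 0 · 1 · 2 · 0
3 · 3 · 1 · 3 · 3 · 2
1 · 2 · 0 · 1 · 2 · 1
2 · 2 · 3 · 3 · 0 · 3
3 · 1 · 1 · 3 · 2 · 1
[11] 2 · 3 · 0 · 1 · 2 · 0
3 · 3 · 1 · 3 · 3 · 2
1 · 2 · 0 · 1 · 3 · 1
2 · 2 · 3 · 3 · 0 · 3
3 · 1 · 1 · 3 · 2 · 1
[12] 2 · 3 · 0 · 2 · 3 · 0
3 · 3 · 2 · 0 · 1 · 3
1 · 2 · 0 · 3 · 1 · 2
2 · 2 · 3 · 3 · 1 · 3
3 · 1 · 1 · 3 · 2 · 1
[13] 2 · 3 · 0 · 2 · 3 · 0
3 · 3 · 2 · 0 · 1 · 3
1 · 2 · 0 · 3 · 2 · 2
2 · 2 · 3 · 3 · 1 · 3
3 · 1 · 1 · 3 · 2 · 1
[14] 2 · 3 · 0 · 2 · 3 · 0
3 · 3 · 2 · 0 · 1 · 3
1 · 2 · 0 · 3 · 3 · 2
2 · 2 · 3 · 3 · 1 · 3
3 · 1 · 1 · 3 · 2 · 1

0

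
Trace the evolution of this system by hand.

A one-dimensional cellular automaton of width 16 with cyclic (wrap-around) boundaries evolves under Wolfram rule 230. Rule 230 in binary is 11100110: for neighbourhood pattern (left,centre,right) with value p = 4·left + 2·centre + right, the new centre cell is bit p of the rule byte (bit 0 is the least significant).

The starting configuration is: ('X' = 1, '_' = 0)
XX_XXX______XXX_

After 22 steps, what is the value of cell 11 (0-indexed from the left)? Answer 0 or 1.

1

t=0: XX_XXX______XXX_
t=1: _XX_XX_____X_XXX
t=2: X_XX_X____XXX_XX
t=3: XX_XXX___X_XXX_X
t=4: XXX_XX__XXX_XXX_
t=5: _XXX_X_X_XXX_XXX
t=6: X_XXXXXXX_XXX_XX
t=7: XX_XXXXXXX_XXX_X
t=8: XXX_XXXXXXX_XXX_
t=9: _XXX_XXXXXXX_XXX
t=10: X_XXX_XXXXXXX_XX
t=11: XX_XXX_XXXXXXX_X
t=12: XXX_XXX_XXXXXXX_
t=13: _XXX_XXX_XXXXXXX
t=14: X_XXX_XXX_XXXXXX
t=15: XX_XXX_XXX_XXXXX
t=16: XXX_XXX_XXX_XXXX
t=17: XXXX_XXX_XXX_XXX
t=18: XXXXX_XXX_XXX_XX
t=19: XXXXXX_XXX_XXX_X
t=20: XXXXXXX_XXX_XXX_
t=21: _XXXXXXX_XXX_XXX
t=22: X_XXXXXXX_XXX_XX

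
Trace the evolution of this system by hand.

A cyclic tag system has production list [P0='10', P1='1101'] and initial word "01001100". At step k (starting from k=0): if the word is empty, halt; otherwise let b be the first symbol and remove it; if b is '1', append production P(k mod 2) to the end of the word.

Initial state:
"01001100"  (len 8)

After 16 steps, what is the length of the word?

20

gen 0: "01001100"  (len 8)
gen 1: "1001100"  (len 7)
gen 2: "0011001101"  (len 10)
gen 3: "011001101"  (len 9)
gen 4: "11001101"  (len 8)
gen 5: "100110110"  (len 9)
gen 6: "001101101101"  (len 12)
gen 7: "01101101101"  (len 11)
gen 8: "1101101101"  (len 10)
gen 9: "10110110110"  (len 11)
gen 10: "01101101101101"  (len 14)
gen 11: "1101101101101"  (len 13)
gen 12: "1011011011011101"  (len 16)
gen 13: "01101101101110110"  (len 17)
gen 14: "1101101101110110"  (len 16)
gen 15: "10110110111011010"  (len 17)
gen 16: "01101101110110101101"  (len 20)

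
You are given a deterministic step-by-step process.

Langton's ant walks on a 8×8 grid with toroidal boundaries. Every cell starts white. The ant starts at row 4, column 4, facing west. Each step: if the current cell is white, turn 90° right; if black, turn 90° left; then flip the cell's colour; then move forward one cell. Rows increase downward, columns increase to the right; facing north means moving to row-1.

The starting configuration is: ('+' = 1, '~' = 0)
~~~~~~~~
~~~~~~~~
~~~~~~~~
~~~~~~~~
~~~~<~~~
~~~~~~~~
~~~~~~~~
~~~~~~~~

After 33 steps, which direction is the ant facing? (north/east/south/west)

north

t=0: ~~~~~~~~
~~~~~~~~
~~~~~~~~
~~~~~~~~
~~~~<~~~
~~~~~~~~
~~~~~~~~
~~~~~~~~
t=1: ~~~~~~~~
~~~~~~~~
~~~~~~~~
~~~~^~~~
~~~~+~~~
~~~~~~~~
~~~~~~~~
~~~~~~~~
t=2: ~~~~~~~~
~~~~~~~~
~~~~~~~~
~~~~+>~~
~~~~+~~~
~~~~~~~~
~~~~~~~~
~~~~~~~~
t=3: ~~~~~~~~
~~~~~~~~
~~~~~~~~
~~~~++~~
~~~~+v~~
~~~~~~~~
~~~~~~~~
~~~~~~~~
t=4: ~~~~~~~~
~~~~~~~~
~~~~~~~~
~~~~++~~
~~~~<+~~
~~~~~~~~
~~~~~~~~
~~~~~~~~
t=5: ~~~~~~~~
~~~~~~~~
~~~~~~~~
~~~~++~~
~~~~~+~~
~~~~v~~~
~~~~~~~~
~~~~~~~~
t=6: ~~~~~~~~
~~~~~~~~
~~~~~~~~
~~~~++~~
~~~~~+~~
~~~<+~~~
~~~~~~~~
~~~~~~~~
t=7: ~~~~~~~~
~~~~~~~~
~~~~~~~~
~~~~++~~
~~~^~+~~
~~~++~~~
~~~~~~~~
~~~~~~~~
t=8: ~~~~~~~~
~~~~~~~~
~~~~~~~~
~~~~++~~
~~~+>+~~
~~~++~~~
~~~~~~~~
~~~~~~~~
t=9: ~~~~~~~~
~~~~~~~~
~~~~~~~~
~~~~++~~
~~~+++~~
~~~+v~~~
~~~~~~~~
~~~~~~~~
t=10: ~~~~~~~~
~~~~~~~~
~~~~~~~~
~~~~++~~
~~~+++~~
~~~+~>~~
~~~~~~~~
~~~~~~~~
t=11: ~~~~~~~~
~~~~~~~~
~~~~~~~~
~~~~++~~
~~~+++~~
~~~+~+~~
~~~~~v~~
~~~~~~~~
t=12: ~~~~~~~~
~~~~~~~~
~~~~~~~~
~~~~++~~
~~~+++~~
~~~+~+~~
~~~~<+~~
~~~~~~~~
t=13: ~~~~~~~~
~~~~~~~~
~~~~~~~~
~~~~++~~
~~~+++~~
~~~+^+~~
~~~~++~~
~~~~~~~~
t=14: ~~~~~~~~
~~~~~~~~
~~~~~~~~
~~~~++~~
~~~+++~~
~~~++>~~
~~~~++~~
~~~~~~~~
t=15: ~~~~~~~~
~~~~~~~~
~~~~~~~~
~~~~++~~
~~~++^~~
~~~++~~~
~~~~++~~
~~~~~~~~
t=16: ~~~~~~~~
~~~~~~~~
~~~~~~~~
~~~~++~~
~~~+<~~~
~~~++~~~
~~~~++~~
~~~~~~~~
t=17: ~~~~~~~~
~~~~~~~~
~~~~~~~~
~~~~++~~
~~~+~~~~
~~~+v~~~
~~~~++~~
~~~~~~~~
t=18: ~~~~~~~~
~~~~~~~~
~~~~~~~~
~~~~++~~
~~~+~~~~
~~~+~>~~
~~~~++~~
~~~~~~~~
t=19: ~~~~~~~~
~~~~~~~~
~~~~~~~~
~~~~++~~
~~~+~~~~
~~~+~+~~
~~~~+v~~
~~~~~~~~
t=20: ~~~~~~~~
~~~~~~~~
~~~~~~~~
~~~~++~~
~~~+~~~~
~~~+~+~~
~~~~+~>~
~~~~~~~~
t=21: ~~~~~~~~
~~~~~~~~
~~~~~~~~
~~~~++~~
~~~+~~~~
~~~+~+~~
~~~~+~+~
~~~~~~v~
t=22: ~~~~~~~~
~~~~~~~~
~~~~~~~~
~~~~++~~
~~~+~~~~
~~~+~+~~
~~~~+~+~
~~~~~<+~
t=23: ~~~~~~~~
~~~~~~~~
~~~~~~~~
~~~~++~~
~~~+~~~~
~~~+~+~~
~~~~+^+~
~~~~~++~
t=24: ~~~~~~~~
~~~~~~~~
~~~~~~~~
~~~~++~~
~~~+~~~~
~~~+~+~~
~~~~++>~
~~~~~++~
t=25: ~~~~~~~~
~~~~~~~~
~~~~~~~~
~~~~++~~
~~~+~~~~
~~~+~+^~
~~~~++~~
~~~~~++~
t=26: ~~~~~~~~
~~~~~~~~
~~~~~~~~
~~~~++~~
~~~+~~~~
~~~+~++>
~~~~++~~
~~~~~++~
t=27: ~~~~~~~~
~~~~~~~~
~~~~~~~~
~~~~++~~
~~~+~~~~
~~~+~+++
~~~~++~v
~~~~~++~
t=28: ~~~~~~~~
~~~~~~~~
~~~~~~~~
~~~~++~~
~~~+~~~~
~~~+~+++
~~~~++<+
~~~~~++~
t=29: ~~~~~~~~
~~~~~~~~
~~~~~~~~
~~~~++~~
~~~+~~~~
~~~+~+^+
~~~~++++
~~~~~++~
t=30: ~~~~~~~~
~~~~~~~~
~~~~~~~~
~~~~++~~
~~~+~~~~
~~~+~<~+
~~~~++++
~~~~~++~
t=31: ~~~~~~~~
~~~~~~~~
~~~~~~~~
~~~~++~~
~~~+~~~~
~~~+~~~+
~~~~+v++
~~~~~++~
t=32: ~~~~~~~~
~~~~~~~~
~~~~~~~~
~~~~++~~
~~~+~~~~
~~~+~~~+
~~~~+~>+
~~~~~++~
t=33: ~~~~~~~~
~~~~~~~~
~~~~~~~~
~~~~++~~
~~~+~~~~
~~~+~~^+
~~~~+~~+
~~~~~++~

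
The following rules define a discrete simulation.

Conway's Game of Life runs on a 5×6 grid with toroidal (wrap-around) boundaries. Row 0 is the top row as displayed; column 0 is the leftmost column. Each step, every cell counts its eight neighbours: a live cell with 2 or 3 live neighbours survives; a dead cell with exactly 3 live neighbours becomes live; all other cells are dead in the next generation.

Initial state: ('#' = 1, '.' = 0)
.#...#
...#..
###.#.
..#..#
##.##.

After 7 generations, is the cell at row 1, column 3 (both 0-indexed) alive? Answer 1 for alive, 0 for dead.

1

0) .#...#
...#..
###.#.
..#..#
##.##.
1) .#.#.#
...###
###.##
......
.#.##.
2) .....#
......
###...
......
#..##.
3) ....##
##....
.#....
#.##.#
....##
4) ....#.
##...#
.....#
####.#
......
5) #....#
#...##
......
###.##
######
6) ..#...
#...#.
...#..
......
......
7) ......
...#..
......
......
......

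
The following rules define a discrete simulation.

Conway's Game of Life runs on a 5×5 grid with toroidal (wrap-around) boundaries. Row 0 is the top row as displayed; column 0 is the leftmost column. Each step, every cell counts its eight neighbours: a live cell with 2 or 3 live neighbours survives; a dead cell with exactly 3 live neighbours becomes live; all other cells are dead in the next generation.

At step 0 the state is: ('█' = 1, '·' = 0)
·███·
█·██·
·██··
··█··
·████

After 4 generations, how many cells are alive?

t=0: ·███·
█·██·
·██··
··█··
·████
t=1: ·····
█···█
·····
█····
█···█
t=2: ·····
·····
█···█
█···█
█···█
t=3: ·····
·····
█···█
·█·█·
█···█
t=4: ·····
·····
█···█
·█·█·
█···█

6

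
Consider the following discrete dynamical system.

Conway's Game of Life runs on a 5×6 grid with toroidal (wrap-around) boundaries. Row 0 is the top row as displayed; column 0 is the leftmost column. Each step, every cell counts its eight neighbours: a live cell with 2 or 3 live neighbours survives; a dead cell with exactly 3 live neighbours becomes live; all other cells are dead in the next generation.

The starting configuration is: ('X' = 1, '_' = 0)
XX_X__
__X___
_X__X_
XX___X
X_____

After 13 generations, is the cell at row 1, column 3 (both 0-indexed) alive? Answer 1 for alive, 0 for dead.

1

[0] XX_X__
__X___
_X__X_
XX___X
X_____
[1] XXX___
X_XX__
_XX__X
_X___X
__X___
[2] X_____
___X_X
___XXX
_X____
__X___
[3] ______
X__X_X
X_XX_X
__XXX_
_X____
[4] X_____
XXXX_X
X_____
X___XX
__XX__
[5] X___XX
__X__X
__XX__
XX_XXX
XX_XX_
[6] __X___
XXX__X
______
______
______
[7] X_X___
XXX___
XX____
______
______
[8] X_X___
__X__X
X_X___
______
______
[9] _X____
X_XX_X
_X____
______
______
[10] XXX___
X_X___
XXX___
______
______
[11] X_X___
___X_X
X_X___
_X____
_X____
[12] XXX___
X_XX_X
XXX___
XXX___
XXX___
[13] ______
___X_X
______
___X_X
___X_X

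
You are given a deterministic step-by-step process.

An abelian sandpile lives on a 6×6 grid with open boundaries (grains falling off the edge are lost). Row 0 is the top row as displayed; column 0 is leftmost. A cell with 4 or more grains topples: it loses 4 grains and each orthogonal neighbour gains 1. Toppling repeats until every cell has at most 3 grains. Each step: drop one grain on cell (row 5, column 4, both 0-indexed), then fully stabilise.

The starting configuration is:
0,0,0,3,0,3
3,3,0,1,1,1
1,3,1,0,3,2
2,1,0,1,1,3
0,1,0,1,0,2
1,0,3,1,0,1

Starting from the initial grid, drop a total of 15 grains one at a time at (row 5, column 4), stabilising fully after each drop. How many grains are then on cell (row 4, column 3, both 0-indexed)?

3

gen 0: 0,0,0,3,0,3
3,3,0,1,1,1
1,3,1,0,3,2
2,1,0,1,1,3
0,1,0,1,0,2
1,0,3,1,0,1
gen 1: 0,0,0,3,0,3
3,3,0,1,1,1
1,3,1,0,3,2
2,1,0,1,1,3
0,1,0,1,0,2
1,0,3,1,1,1
gen 2: 0,0,0,3,0,3
3,3,0,1,1,1
1,3,1,0,3,2
2,1,0,1,1,3
0,1,0,1,0,2
1,0,3,1,2,1
gen 3: 0,0,0,3,0,3
3,3,0,1,1,1
1,3,1,0,3,2
2,1,0,1,1,3
0,1,0,1,0,2
1,0,3,1,3,1
gen 4: 0,0,0,3,0,3
3,3,0,1,1,1
1,3,1,0,3,2
2,1,0,1,1,3
0,1,0,1,1,2
1,0,3,2,0,2
gen 5: 0,0,0,3,0,3
3,3,0,1,1,1
1,3,1,0,3,2
2,1,0,1,1,3
0,1,0,1,1,2
1,0,3,2,1,2
gen 6: 0,0,0,3,0,3
3,3,0,1,1,1
1,3,1,0,3,2
2,1,0,1,1,3
0,1,0,1,1,2
1,0,3,2,2,2
gen 7: 0,0,0,3,0,3
3,3,0,1,1,1
1,3,1,0,3,2
2,1,0,1,1,3
0,1,0,1,1,2
1,0,3,2,3,2
gen 8: 0,0,0,3,0,3
3,3,0,1,1,1
1,3,1,0,3,2
2,1,0,1,1,3
0,1,0,1,2,2
1,0,3,3,0,3
gen 9: 0,0,0,3,0,3
3,3,0,1,1,1
1,3,1,0,3,2
2,1,0,1,1,3
0,1,0,1,2,2
1,0,3,3,1,3
gen 10: 0,0,0,3,0,3
3,3,0,1,1,1
1,3,1,0,3,2
2,1,0,1,1,3
0,1,0,1,2,2
1,0,3,3,2,3
gen 11: 0,0,0,3,0,3
3,3,0,1,1,1
1,3,1,0,3,2
2,1,0,1,1,3
0,1,0,1,2,2
1,0,3,3,3,3
gen 12: 0,0,0,3,0,3
3,3,0,1,1,1
1,3,1,0,3,2
2,1,0,1,1,3
0,1,1,2,3,3
1,1,0,1,2,0
gen 13: 0,0,0,3,0,3
3,3,0,1,1,1
1,3,1,0,3,2
2,1,0,1,1,3
0,1,1,2,3,3
1,1,0,1,3,0
gen 14: 0,0,0,3,0,3
3,3,0,1,1,1
1,3,1,0,3,3
2,1,0,1,3,0
0,1,1,3,1,1
1,1,0,2,1,2
gen 15: 0,0,0,3,0,3
3,3,0,1,1,1
1,3,1,0,3,3
2,1,0,1,3,0
0,1,1,3,1,1
1,1,0,2,2,2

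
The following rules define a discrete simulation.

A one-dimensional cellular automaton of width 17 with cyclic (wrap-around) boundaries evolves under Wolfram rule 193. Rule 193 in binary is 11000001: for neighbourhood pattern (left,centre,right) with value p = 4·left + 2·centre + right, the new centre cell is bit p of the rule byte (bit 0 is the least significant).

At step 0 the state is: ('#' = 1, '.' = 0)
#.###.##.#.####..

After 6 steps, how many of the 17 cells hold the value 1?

k=0  #.###.##.#.####..
k=1  ...##..#....###..
k=2  ##..#....##..##.#
k=3  ##....##..#...#..
k=4  .#.##..#....#....
k=5  ....#....##...###
k=6  .##...##..#.#..##

8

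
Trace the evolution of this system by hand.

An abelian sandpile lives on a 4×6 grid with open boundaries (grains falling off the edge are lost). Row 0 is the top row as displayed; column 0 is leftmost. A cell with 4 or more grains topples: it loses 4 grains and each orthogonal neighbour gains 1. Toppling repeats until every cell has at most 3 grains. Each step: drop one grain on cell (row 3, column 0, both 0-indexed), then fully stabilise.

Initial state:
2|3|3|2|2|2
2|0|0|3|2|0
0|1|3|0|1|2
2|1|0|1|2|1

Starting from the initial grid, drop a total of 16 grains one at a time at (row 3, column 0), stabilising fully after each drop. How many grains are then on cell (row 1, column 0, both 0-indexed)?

3

k=0  2|3|3|2|2|2
2|0|0|3|2|0
0|1|3|0|1|2
2|1|0|1|2|1
k=1  2|3|3|2|2|2
2|0|0|3|2|0
0|1|3|0|1|2
3|1|0|1|2|1
k=2  2|3|3|2|2|2
2|0|0|3|2|0
1|1|3|0|1|2
0|2|0|1|2|1
k=3  2|3|3|2|2|2
2|0|0|3|2|0
1|1|3|0|1|2
1|2|0|1|2|1
k=4  2|3|3|2|2|2
2|0|0|3|2|0
1|1|3|0|1|2
2|2|0|1|2|1
k=5  2|3|3|2|2|2
2|0|0|3|2|0
1|1|3|0|1|2
3|2|0|1|2|1
k=6  2|3|3|2|2|2
2|0|0|3|2|0
2|1|3|0|1|2
0|3|0|1|2|1
k=7  2|3|3|2|2|2
2|0|0|3|2|0
2|1|3|0|1|2
1|3|0|1|2|1
k=8  2|3|3|2|2|2
2|0|0|3|2|0
2|1|3|0|1|2
2|3|0|1|2|1
k=9  2|3|3|2|2|2
2|0|0|3|2|0
2|1|3|0|1|2
3|3|0|1|2|1
k=10  2|3|3|2|2|2
2|0|0|3|2|0
3|2|3|0|1|2
1|0|1|1|2|1
k=11  2|3|3|2|2|2
2|0|0|3|2|0
3|2|3|0|1|2
2|0|1|1|2|1
k=12  2|3|3|2|2|2
2|0|0|3|2|0
3|2|3|0|1|2
3|0|1|1|2|1
k=13  2|3|3|2|2|2
3|0|0|3|2|0
0|3|3|0|1|2
1|1|1|1|2|1
k=14  2|3|3|2|2|2
3|0|0|3|2|0
0|3|3|0|1|2
2|1|1|1|2|1
k=15  2|3|3|2|2|2
3|0|0|3|2|0
0|3|3|0|1|2
3|1|1|1|2|1
k=16  2|3|3|2|2|2
3|0|0|3|2|0
1|3|3|0|1|2
0|2|1|1|2|1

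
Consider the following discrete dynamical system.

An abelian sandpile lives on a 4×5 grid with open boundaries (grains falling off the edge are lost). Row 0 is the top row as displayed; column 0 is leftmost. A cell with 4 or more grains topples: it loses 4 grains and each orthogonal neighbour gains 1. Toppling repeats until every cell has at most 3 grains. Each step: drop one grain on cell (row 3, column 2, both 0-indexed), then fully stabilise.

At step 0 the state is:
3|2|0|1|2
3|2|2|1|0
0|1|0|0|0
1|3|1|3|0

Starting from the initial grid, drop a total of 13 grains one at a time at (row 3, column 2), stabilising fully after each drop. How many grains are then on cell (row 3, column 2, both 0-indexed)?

k=0  3|2|0|1|2
3|2|2|1|0
0|1|0|0|0
1|3|1|3|0
k=1  3|2|0|1|2
3|2|2|1|0
0|1|0|0|0
1|3|2|3|0
k=2  3|2|0|1|2
3|2|2|1|0
0|1|0|0|0
1|3|3|3|0
k=3  3|2|0|1|2
3|2|2|1|0
0|2|1|1|0
2|0|2|0|1
k=4  3|2|0|1|2
3|2|2|1|0
0|2|1|1|0
2|0|3|0|1
k=5  3|2|0|1|2
3|2|2|1|0
0|2|2|1|0
2|1|0|1|1
k=6  3|2|0|1|2
3|2|2|1|0
0|2|2|1|0
2|1|1|1|1
k=7  3|2|0|1|2
3|2|2|1|0
0|2|2|1|0
2|1|2|1|1
k=8  3|2|0|1|2
3|2|2|1|0
0|2|2|1|0
2|1|3|1|1
k=9  3|2|0|1|2
3|2|2|1|0
0|2|3|1|0
2|2|0|2|1
k=10  3|2|0|1|2
3|2|2|1|0
0|2|3|1|0
2|2|1|2|1
k=11  3|2|0|1|2
3|2|2|1|0
0|2|3|1|0
2|2|2|2|1
k=12  3|2|0|1|2
3|2|2|1|0
0|2|3|1|0
2|2|3|2|1
k=13  3|2|0|1|2
3|2|3|1|0
0|3|0|2|0
2|3|1|3|1

1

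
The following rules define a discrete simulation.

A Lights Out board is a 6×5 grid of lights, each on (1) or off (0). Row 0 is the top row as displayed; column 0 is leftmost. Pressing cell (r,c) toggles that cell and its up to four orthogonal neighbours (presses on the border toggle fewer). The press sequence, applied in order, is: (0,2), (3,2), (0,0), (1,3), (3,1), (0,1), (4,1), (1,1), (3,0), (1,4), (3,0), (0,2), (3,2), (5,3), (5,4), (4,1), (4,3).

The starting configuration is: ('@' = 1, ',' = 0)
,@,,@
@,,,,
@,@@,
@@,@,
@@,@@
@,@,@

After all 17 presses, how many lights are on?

t=0: ,@,,@
@,,,,
@,@@,
@@,@,
@@,@@
@,@,@
t=1: ,,@@@
@,@,,
@,@@,
@@,@,
@@,@@
@,@,@
t=2: ,,@@@
@,@,,
@,,@,
@,@,,
@@@@@
@,@,@
t=3: @@@@@
,,@,,
@,,@,
@,@,,
@@@@@
@,@,@
t=4: @@@,@
,,,@@
@,,,,
@,@,,
@@@@@
@,@,@
t=5: @@@,@
,,,@@
@@,,,
,@,,,
@,@@@
@,@,@
t=6: ,,,,@
,@,@@
@@,,,
,@,,,
@,@@@
@,@,@
t=7: ,,,,@
,@,@@
@@,,,
,,,,,
,@,@@
@@@,@
t=8: ,@,,@
@,@@@
@,,,,
,,,,,
,@,@@
@@@,@
t=9: ,@,,@
@,@@@
,,,,,
@@,,,
@@,@@
@@@,@
t=10: ,@,,,
@,@,,
,,,,@
@@,,,
@@,@@
@@@,@
t=11: ,@,,,
@,@,,
@,,,@
,,,,,
,@,@@
@@@,@
t=12: ,,@@,
@,,,,
@,,,@
,,,,,
,@,@@
@@@,@
t=13: ,,@@,
@,,,,
@,@,@
,@@@,
,@@@@
@@@,@
t=14: ,,@@,
@,,,,
@,@,@
,@@@,
,@@,@
@@,@,
t=15: ,,@@,
@,,,,
@,@,@
,@@@,
,@@,,
@@,,@
t=16: ,,@@,
@,,,,
@,@,@
,,@@,
@,,,,
@,,,@
t=17: ,,@@,
@,,,,
@,@,@
,,@,,
@,@@@
@,,@@

14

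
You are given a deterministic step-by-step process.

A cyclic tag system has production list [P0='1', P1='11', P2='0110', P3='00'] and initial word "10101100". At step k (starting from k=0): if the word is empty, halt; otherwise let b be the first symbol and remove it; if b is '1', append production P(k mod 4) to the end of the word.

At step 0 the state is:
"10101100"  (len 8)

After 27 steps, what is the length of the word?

k=0  "10101100"  (len 8)
k=1  "01011001"  (len 8)
k=2  "1011001"  (len 7)
k=3  "0110010110"  (len 10)
k=4  "110010110"  (len 9)
k=5  "100101101"  (len 9)
k=6  "0010110111"  (len 10)
k=7  "010110111"  (len 9)
k=8  "10110111"  (len 8)
k=9  "01101111"  (len 8)
k=10  "1101111"  (len 7)
k=11  "1011110110"  (len 10)
k=12  "01111011000"  (len 11)
k=13  "1111011000"  (len 10)
k=14  "11101100011"  (len 11)
k=15  "11011000110110"  (len 14)
k=16  "101100011011000"  (len 15)
k=17  "011000110110001"  (len 15)
k=18  "11000110110001"  (len 14)
k=19  "10001101100010110"  (len 17)
k=20  "000110110001011000"  (len 18)
k=21  "00110110001011000"  (len 17)
k=22  "0110110001011000"  (len 16)
k=23  "110110001011000"  (len 15)
k=24  "1011000101100000"  (len 16)
k=25  "0110001011000001"  (len 16)
k=26  "110001011000001"  (len 15)
k=27  "100010110000010110"  (len 18)

18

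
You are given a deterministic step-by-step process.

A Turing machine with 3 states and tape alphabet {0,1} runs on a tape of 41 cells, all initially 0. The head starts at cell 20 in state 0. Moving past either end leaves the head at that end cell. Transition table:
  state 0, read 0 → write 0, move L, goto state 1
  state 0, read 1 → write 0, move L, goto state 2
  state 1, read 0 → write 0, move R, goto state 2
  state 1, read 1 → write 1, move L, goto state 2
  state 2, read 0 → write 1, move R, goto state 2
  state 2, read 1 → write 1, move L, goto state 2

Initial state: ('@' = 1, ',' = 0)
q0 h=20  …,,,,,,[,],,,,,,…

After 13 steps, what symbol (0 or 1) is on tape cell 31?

0

[0] q0 h=20  …,,,,,,[,],,,,,,…
[1] q1 h=19  …,,,,,,[,],,,,,,…
[2] q2 h=20  …,,,,,,[,],,,,,,…
[3] q2 h=21  …,,,,,@[,],,,,,,…
[4] q2 h=22  …,,,,@@[,],,,,,,…
[5] q2 h=23  …,,,@@@[,],,,,,,…
[6] q2 h=24  …,,@@@@[,],,,,,,…
[7] q2 h=25  …,@@@@@[,],,,,,,…
[8] q2 h=26  …@@@@@@[,],,,,,,…
[9] q2 h=27  …@@@@@@[,],,,,,,…
[10] q2 h=28  …@@@@@@[,],,,,,,…
[11] q2 h=29  …@@@@@@[,],,,,,,…
[12] q2 h=30  …@@@@@@[,],,,,,,…
[13] q2 h=31  …@@@@@@[,],,,,,,…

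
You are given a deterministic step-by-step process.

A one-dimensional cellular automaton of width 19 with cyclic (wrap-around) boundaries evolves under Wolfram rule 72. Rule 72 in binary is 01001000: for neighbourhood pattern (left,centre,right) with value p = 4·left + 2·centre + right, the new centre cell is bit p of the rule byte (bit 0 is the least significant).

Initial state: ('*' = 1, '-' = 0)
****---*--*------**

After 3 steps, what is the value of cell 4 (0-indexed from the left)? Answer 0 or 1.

0) ****---*--*------**
1) ---*-------------*-
2) -------------------
3) -------------------

0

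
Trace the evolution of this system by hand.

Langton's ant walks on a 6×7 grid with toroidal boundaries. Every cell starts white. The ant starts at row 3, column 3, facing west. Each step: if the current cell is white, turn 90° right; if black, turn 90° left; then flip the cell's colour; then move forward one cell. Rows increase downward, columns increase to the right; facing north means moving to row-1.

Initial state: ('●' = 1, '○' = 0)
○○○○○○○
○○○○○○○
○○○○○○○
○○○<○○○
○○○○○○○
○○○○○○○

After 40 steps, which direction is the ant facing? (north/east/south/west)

west

t=0: ○○○○○○○
○○○○○○○
○○○○○○○
○○○<○○○
○○○○○○○
○○○○○○○
t=1: ○○○○○○○
○○○○○○○
○○○^○○○
○○○●○○○
○○○○○○○
○○○○○○○
t=2: ○○○○○○○
○○○○○○○
○○○●>○○
○○○●○○○
○○○○○○○
○○○○○○○
t=3: ○○○○○○○
○○○○○○○
○○○●●○○
○○○●v○○
○○○○○○○
○○○○○○○
t=4: ○○○○○○○
○○○○○○○
○○○●●○○
○○○<●○○
○○○○○○○
○○○○○○○
t=5: ○○○○○○○
○○○○○○○
○○○●●○○
○○○○●○○
○○○v○○○
○○○○○○○
t=6: ○○○○○○○
○○○○○○○
○○○●●○○
○○○○●○○
○○<●○○○
○○○○○○○
t=7: ○○○○○○○
○○○○○○○
○○○●●○○
○○^○●○○
○○●●○○○
○○○○○○○
t=8: ○○○○○○○
○○○○○○○
○○○●●○○
○○●>●○○
○○●●○○○
○○○○○○○
t=9: ○○○○○○○
○○○○○○○
○○○●●○○
○○●●●○○
○○●v○○○
○○○○○○○
t=10: ○○○○○○○
○○○○○○○
○○○●●○○
○○●●●○○
○○●○>○○
○○○○○○○
t=11: ○○○○○○○
○○○○○○○
○○○●●○○
○○●●●○○
○○●○●○○
○○○○v○○
t=12: ○○○○○○○
○○○○○○○
○○○●●○○
○○●●●○○
○○●○●○○
○○○<●○○
t=13: ○○○○○○○
○○○○○○○
○○○●●○○
○○●●●○○
○○●^●○○
○○○●●○○
t=14: ○○○○○○○
○○○○○○○
○○○●●○○
○○●●●○○
○○●●>○○
○○○●●○○
t=15: ○○○○○○○
○○○○○○○
○○○●●○○
○○●●^○○
○○●●○○○
○○○●●○○
t=16: ○○○○○○○
○○○○○○○
○○○●●○○
○○●<○○○
○○●●○○○
○○○●●○○
t=17: ○○○○○○○
○○○○○○○
○○○●●○○
○○●○○○○
○○●v○○○
○○○●●○○
t=18: ○○○○○○○
○○○○○○○
○○○●●○○
○○●○○○○
○○●○>○○
○○○●●○○
t=19: ○○○○○○○
○○○○○○○
○○○●●○○
○○●○○○○
○○●○●○○
○○○●v○○
t=20: ○○○○○○○
○○○○○○○
○○○●●○○
○○●○○○○
○○●○●○○
○○○●○>○
t=21: ○○○○○v○
○○○○○○○
○○○●●○○
○○●○○○○
○○●○●○○
○○○●○●○
t=22: ○○○○<●○
○○○○○○○
○○○●●○○
○○●○○○○
○○●○●○○
○○○●○●○
t=23: ○○○○●●○
○○○○○○○
○○○●●○○
○○●○○○○
○○●○●○○
○○○●^●○
t=24: ○○○○●●○
○○○○○○○
○○○●●○○
○○●○○○○
○○●○●○○
○○○●●>○
t=25: ○○○○●●○
○○○○○○○
○○○●●○○
○○●○○○○
○○●○●^○
○○○●●○○
t=26: ○○○○●●○
○○○○○○○
○○○●●○○
○○●○○○○
○○●○●●>
○○○●●○○
t=27: ○○○○●●○
○○○○○○○
○○○●●○○
○○●○○○○
○○●○●●●
○○○●●○v
t=28: ○○○○●●○
○○○○○○○
○○○●●○○
○○●○○○○
○○●○●●●
○○○●●<●
t=29: ○○○○●●○
○○○○○○○
○○○●●○○
○○●○○○○
○○●○●^●
○○○●●●●
t=30: ○○○○●●○
○○○○○○○
○○○●●○○
○○●○○○○
○○●○<○●
○○○●●●●
t=31: ○○○○●●○
○○○○○○○
○○○●●○○
○○●○○○○
○○●○○○●
○○○●v●●
t=32: ○○○○●●○
○○○○○○○
○○○●●○○
○○●○○○○
○○●○○○●
○○○●○>●
t=33: ○○○○●●○
○○○○○○○
○○○●●○○
○○●○○○○
○○●○○^●
○○○●○○●
t=34: ○○○○●●○
○○○○○○○
○○○●●○○
○○●○○○○
○○●○○●>
○○○●○○●
t=35: ○○○○●●○
○○○○○○○
○○○●●○○
○○●○○○^
○○●○○●○
○○○●○○●
t=36: ○○○○●●○
○○○○○○○
○○○●●○○
>○●○○○●
○○●○○●○
○○○●○○●
t=37: ○○○○●●○
○○○○○○○
○○○●●○○
●○●○○○●
v○●○○●○
○○○●○○●
t=38: ○○○○●●○
○○○○○○○
○○○●●○○
●○●○○○●
●○●○○●<
○○○●○○●
t=39: ○○○○●●○
○○○○○○○
○○○●●○○
●○●○○○^
●○●○○●●
○○○●○○●
t=40: ○○○○●●○
○○○○○○○
○○○●●○○
●○●○○<○
●○●○○●●
○○○●○○●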